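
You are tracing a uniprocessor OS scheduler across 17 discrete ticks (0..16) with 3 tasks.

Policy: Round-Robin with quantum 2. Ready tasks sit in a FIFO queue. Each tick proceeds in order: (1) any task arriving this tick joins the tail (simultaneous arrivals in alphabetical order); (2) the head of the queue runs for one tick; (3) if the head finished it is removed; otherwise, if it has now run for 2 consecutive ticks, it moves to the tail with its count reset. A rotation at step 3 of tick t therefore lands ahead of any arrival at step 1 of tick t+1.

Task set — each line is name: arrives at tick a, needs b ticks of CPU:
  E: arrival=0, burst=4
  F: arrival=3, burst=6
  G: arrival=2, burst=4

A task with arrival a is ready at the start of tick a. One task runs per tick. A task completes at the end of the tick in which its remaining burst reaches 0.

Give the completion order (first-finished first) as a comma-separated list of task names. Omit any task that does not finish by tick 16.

t=0: queue=[E] q_used=0 → run E
t=1: queue=[E] q_used=1 → run E
t=2: queue=[E,G] q_used=0 → run E
t=3: queue=[E,G,F] q_used=1 → run E
t=4: queue=[G,F] q_used=0 → run G
t=5: queue=[G,F] q_used=1 → run G
t=6: queue=[F,G] q_used=0 → run F
t=7: queue=[F,G] q_used=1 → run F
t=8: queue=[G,F] q_used=0 → run G
t=9: queue=[G,F] q_used=1 → run G
t=10: queue=[F] q_used=0 → run F
t=11: queue=[F] q_used=1 → run F
t=12: queue=[F] q_used=0 → run F
t=13: queue=[F] q_used=1 → run F
t=14: (idle)
t=15: (idle)
t=16: (idle)

completion order = E, G, F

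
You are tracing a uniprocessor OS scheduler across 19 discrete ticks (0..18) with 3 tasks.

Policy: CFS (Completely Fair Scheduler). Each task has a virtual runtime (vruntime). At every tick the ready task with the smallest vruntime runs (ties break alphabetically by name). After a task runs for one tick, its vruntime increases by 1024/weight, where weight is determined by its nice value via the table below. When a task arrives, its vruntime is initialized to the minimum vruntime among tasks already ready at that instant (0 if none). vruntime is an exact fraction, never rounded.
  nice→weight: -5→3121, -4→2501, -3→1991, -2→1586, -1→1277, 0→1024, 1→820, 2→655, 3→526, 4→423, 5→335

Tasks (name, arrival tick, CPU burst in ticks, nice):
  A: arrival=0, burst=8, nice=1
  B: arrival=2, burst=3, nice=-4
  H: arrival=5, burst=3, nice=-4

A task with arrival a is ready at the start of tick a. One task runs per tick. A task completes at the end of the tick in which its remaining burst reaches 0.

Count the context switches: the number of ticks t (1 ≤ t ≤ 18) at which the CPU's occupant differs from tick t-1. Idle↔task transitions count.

context switches = 6

t=0: vr[A=0] → run A
t=1: vr[A=256/205] → run A
t=2: vr[A=512/205 B=512/205] → run A
t=3: vr[A=768/205 B=512/205] → run B
t=4: vr[A=768/205 B=36352/12505] → run B
t=5: vr[A=768/205 B=41472/12505 H=41472/12505] → run B
t=6: vr[A=768/205 H=41472/12505] → run H
t=7: vr[A=768/205 H=46592/12505] → run H
t=8: vr[A=768/205 H=51712/12505] → run A
t=9: vr[A=1024/205 H=51712/12505] → run H
t=10: vr[A=1024/205] → run A
t=11: vr[A=256/41] → run A
t=12: vr[A=1536/205] → run A
t=13: vr[A=1792/205] → run A
t=14: (idle)
t=15: (idle)
t=16: (idle)
t=17: (idle)
t=18: (idle)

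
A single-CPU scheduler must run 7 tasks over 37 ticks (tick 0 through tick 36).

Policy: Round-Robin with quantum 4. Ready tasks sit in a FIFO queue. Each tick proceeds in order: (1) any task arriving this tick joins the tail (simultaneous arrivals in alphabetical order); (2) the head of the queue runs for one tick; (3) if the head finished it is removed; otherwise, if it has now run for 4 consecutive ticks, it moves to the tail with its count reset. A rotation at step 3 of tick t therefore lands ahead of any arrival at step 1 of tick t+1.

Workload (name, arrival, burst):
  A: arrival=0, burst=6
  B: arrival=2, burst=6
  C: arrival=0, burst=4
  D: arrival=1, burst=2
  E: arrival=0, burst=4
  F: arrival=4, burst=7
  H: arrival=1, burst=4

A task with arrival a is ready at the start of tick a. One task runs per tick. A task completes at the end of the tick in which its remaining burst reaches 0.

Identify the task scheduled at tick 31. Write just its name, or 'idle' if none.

t=0: queue=[A,C,E] q_used=0 → run A
t=1: queue=[A,C,E,D,H] q_used=1 → run A
t=2: queue=[A,C,E,D,H,B] q_used=2 → run A
t=3: queue=[A,C,E,D,H,B] q_used=3 → run A
t=4: queue=[C,E,D,H,B,A,F] q_used=0 → run C
t=5: queue=[C,E,D,H,B,A,F] q_used=1 → run C
t=6: queue=[C,E,D,H,B,A,F] q_used=2 → run C
t=7: queue=[C,E,D,H,B,A,F] q_used=3 → run C
t=8: queue=[E,D,H,B,A,F] q_used=0 → run E
t=9: queue=[E,D,H,B,A,F] q_used=1 → run E
t=10: queue=[E,D,H,B,A,F] q_used=2 → run E
t=11: queue=[E,D,H,B,A,F] q_used=3 → run E
t=12: queue=[D,H,B,A,F] q_used=0 → run D
t=13: queue=[D,H,B,A,F] q_used=1 → run D
t=14: queue=[H,B,A,F] q_used=0 → run H
t=15: queue=[H,B,A,F] q_used=1 → run H
t=16: queue=[H,B,A,F] q_used=2 → run H
t=17: queue=[H,B,A,F] q_used=3 → run H
t=18: queue=[B,A,F] q_used=0 → run B
t=19: queue=[B,A,F] q_used=1 → run B
t=20: queue=[B,A,F] q_used=2 → run B
t=21: queue=[B,A,F] q_used=3 → run B
t=22: queue=[A,F,B] q_used=0 → run A
t=23: queue=[A,F,B] q_used=1 → run A
t=24: queue=[F,B] q_used=0 → run F
t=25: queue=[F,B] q_used=1 → run F
t=26: queue=[F,B] q_used=2 → run F
t=27: queue=[F,B] q_used=3 → run F
t=28: queue=[B,F] q_used=0 → run B
t=29: queue=[B,F] q_used=1 → run B
t=30: queue=[F] q_used=0 → run F
t=31: queue=[F] q_used=1 → run F
t=32: queue=[F] q_used=2 → run F
t=33: (idle)
t=34: (idle)
t=35: (idle)
t=36: (idle)

running at tick 31 = F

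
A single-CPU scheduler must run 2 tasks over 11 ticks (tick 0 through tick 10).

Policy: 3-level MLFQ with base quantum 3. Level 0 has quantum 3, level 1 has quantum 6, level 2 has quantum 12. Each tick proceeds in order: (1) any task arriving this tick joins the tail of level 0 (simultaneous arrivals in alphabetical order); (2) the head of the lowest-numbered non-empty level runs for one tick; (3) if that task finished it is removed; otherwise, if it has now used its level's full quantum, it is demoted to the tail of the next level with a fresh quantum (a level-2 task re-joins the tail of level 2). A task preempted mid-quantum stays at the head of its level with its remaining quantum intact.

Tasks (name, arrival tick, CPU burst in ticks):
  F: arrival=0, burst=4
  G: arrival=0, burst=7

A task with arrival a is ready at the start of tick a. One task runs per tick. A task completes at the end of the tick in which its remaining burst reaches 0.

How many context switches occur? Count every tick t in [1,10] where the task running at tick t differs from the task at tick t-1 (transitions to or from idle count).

t=0: L0/L1/L2 = FG/-/- → run F
t=1: L0/L1/L2 = FG/-/- → run F
t=2: L0/L1/L2 = FG/-/- → run F
t=3: L0/L1/L2 = G/F/- → run G
t=4: L0/L1/L2 = G/F/- → run G
t=5: L0/L1/L2 = G/F/- → run G
t=6: L0/L1/L2 = -/FG/- → run F
t=7: L0/L1/L2 = -/G/- → run G
t=8: L0/L1/L2 = -/G/- → run G
t=9: L0/L1/L2 = -/G/- → run G
t=10: L0/L1/L2 = -/G/- → run G

context switches = 3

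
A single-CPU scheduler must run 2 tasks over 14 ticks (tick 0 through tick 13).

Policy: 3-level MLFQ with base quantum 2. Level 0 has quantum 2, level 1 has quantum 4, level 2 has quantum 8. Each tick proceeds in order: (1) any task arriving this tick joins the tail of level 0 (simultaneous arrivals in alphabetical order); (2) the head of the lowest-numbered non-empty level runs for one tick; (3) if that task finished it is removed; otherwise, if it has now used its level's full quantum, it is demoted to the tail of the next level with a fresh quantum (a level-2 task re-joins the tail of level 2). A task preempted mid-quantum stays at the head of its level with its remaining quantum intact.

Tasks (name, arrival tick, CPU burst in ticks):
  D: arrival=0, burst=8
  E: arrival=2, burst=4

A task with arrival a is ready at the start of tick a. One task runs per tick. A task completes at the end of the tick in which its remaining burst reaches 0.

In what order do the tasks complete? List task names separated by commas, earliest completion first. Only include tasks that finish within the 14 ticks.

t=0: L0/L1/L2 = D/-/- → run D
t=1: L0/L1/L2 = D/-/- → run D
t=2: L0/L1/L2 = E/D/- → run E
t=3: L0/L1/L2 = E/D/- → run E
t=4: L0/L1/L2 = -/DE/- → run D
t=5: L0/L1/L2 = -/DE/- → run D
t=6: L0/L1/L2 = -/DE/- → run D
t=7: L0/L1/L2 = -/DE/- → run D
t=8: L0/L1/L2 = -/E/D → run E
t=9: L0/L1/L2 = -/E/D → run E
t=10: L0/L1/L2 = -/-/D → run D
t=11: L0/L1/L2 = -/-/D → run D
t=12: (idle)
t=13: (idle)

completion order = E, D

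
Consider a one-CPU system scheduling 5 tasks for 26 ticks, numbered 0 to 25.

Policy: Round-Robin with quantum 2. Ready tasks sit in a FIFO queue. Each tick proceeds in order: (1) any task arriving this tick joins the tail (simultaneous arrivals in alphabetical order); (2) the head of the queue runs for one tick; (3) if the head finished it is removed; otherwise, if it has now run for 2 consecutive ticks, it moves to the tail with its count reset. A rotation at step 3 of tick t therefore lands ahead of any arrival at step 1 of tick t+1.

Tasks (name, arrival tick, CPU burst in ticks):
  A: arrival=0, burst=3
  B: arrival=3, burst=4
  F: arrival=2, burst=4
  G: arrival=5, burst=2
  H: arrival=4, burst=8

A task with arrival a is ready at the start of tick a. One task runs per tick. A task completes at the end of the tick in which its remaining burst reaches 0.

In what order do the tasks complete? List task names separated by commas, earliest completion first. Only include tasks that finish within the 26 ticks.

t=0: queue=[A] q_used=0 → run A
t=1: queue=[A] q_used=1 → run A
t=2: queue=[A,F] q_used=0 → run A
t=3: queue=[F,B] q_used=0 → run F
t=4: queue=[F,B,H] q_used=1 → run F
t=5: queue=[B,H,F,G] q_used=0 → run B
t=6: queue=[B,H,F,G] q_used=1 → run B
t=7: queue=[H,F,G,B] q_used=0 → run H
t=8: queue=[H,F,G,B] q_used=1 → run H
t=9: queue=[F,G,B,H] q_used=0 → run F
t=10: queue=[F,G,B,H] q_used=1 → run F
t=11: queue=[G,B,H] q_used=0 → run G
t=12: queue=[G,B,H] q_used=1 → run G
t=13: queue=[B,H] q_used=0 → run B
t=14: queue=[B,H] q_used=1 → run B
t=15: queue=[H] q_used=0 → run H
t=16: queue=[H] q_used=1 → run H
t=17: queue=[H] q_used=0 → run H
t=18: queue=[H] q_used=1 → run H
t=19: queue=[H] q_used=0 → run H
t=20: queue=[H] q_used=1 → run H
t=21: (idle)
t=22: (idle)
t=23: (idle)
t=24: (idle)
t=25: (idle)

completion order = A, F, G, B, H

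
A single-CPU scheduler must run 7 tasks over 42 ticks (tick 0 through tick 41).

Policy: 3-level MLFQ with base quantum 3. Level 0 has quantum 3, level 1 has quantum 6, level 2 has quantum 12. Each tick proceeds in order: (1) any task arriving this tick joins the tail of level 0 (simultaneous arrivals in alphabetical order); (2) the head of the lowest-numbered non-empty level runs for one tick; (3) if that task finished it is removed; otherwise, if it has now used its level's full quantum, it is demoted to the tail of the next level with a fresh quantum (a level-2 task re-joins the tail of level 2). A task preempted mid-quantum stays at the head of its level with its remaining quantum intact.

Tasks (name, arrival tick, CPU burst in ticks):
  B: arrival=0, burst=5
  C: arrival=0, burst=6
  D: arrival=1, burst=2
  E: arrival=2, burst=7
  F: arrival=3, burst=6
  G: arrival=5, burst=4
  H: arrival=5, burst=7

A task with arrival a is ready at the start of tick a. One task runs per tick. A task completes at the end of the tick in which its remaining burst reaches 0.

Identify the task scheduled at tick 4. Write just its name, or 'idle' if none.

running at tick 4 = C

t=0: L0/L1/L2 = BC/-/- → run B
t=1: L0/L1/L2 = BCD/-/- → run B
t=2: L0/L1/L2 = BCDE/-/- → run B
t=3: L0/L1/L2 = CDEF/B/- → run C
t=4: L0/L1/L2 = CDEF/B/- → run C
t=5: L0/L1/L2 = CDEFGH/B/- → run C
t=6: L0/L1/L2 = DEFGH/BC/- → run D
t=7: L0/L1/L2 = DEFGH/BC/- → run D
t=8: L0/L1/L2 = EFGH/BC/- → run E
t=9: L0/L1/L2 = EFGH/BC/- → run E
t=10: L0/L1/L2 = EFGH/BC/- → run E
t=11: L0/L1/L2 = FGH/BCE/- → run F
t=12: L0/L1/L2 = FGH/BCE/- → run F
t=13: L0/L1/L2 = FGH/BCE/- → run F
t=14: L0/L1/L2 = GH/BCEF/- → run G
t=15: L0/L1/L2 = GH/BCEF/- → run G
t=16: L0/L1/L2 = GH/BCEF/- → run G
t=17: L0/L1/L2 = H/BCEFG/- → run H
t=18: L0/L1/L2 = H/BCEFG/- → run H
t=19: L0/L1/L2 = H/BCEFG/- → run H
t=20: L0/L1/L2 = -/BCEFGH/- → run B
t=21: L0/L1/L2 = -/BCEFGH/- → run B
t=22: L0/L1/L2 = -/CEFGH/- → run C
t=23: L0/L1/L2 = -/CEFGH/- → run C
t=24: L0/L1/L2 = -/CEFGH/- → run C
t=25: L0/L1/L2 = -/EFGH/- → run E
t=26: L0/L1/L2 = -/EFGH/- → run E
t=27: L0/L1/L2 = -/EFGH/- → run E
t=28: L0/L1/L2 = -/EFGH/- → run E
t=29: L0/L1/L2 = -/FGH/- → run F
t=30: L0/L1/L2 = -/FGH/- → run F
t=31: L0/L1/L2 = -/FGH/- → run F
t=32: L0/L1/L2 = -/GH/- → run G
t=33: L0/L1/L2 = -/H/- → run H
t=34: L0/L1/L2 = -/H/- → run H
t=35: L0/L1/L2 = -/H/- → run H
t=36: L0/L1/L2 = -/H/- → run H
t=37: (idle)
t=38: (idle)
t=39: (idle)
t=40: (idle)
t=41: (idle)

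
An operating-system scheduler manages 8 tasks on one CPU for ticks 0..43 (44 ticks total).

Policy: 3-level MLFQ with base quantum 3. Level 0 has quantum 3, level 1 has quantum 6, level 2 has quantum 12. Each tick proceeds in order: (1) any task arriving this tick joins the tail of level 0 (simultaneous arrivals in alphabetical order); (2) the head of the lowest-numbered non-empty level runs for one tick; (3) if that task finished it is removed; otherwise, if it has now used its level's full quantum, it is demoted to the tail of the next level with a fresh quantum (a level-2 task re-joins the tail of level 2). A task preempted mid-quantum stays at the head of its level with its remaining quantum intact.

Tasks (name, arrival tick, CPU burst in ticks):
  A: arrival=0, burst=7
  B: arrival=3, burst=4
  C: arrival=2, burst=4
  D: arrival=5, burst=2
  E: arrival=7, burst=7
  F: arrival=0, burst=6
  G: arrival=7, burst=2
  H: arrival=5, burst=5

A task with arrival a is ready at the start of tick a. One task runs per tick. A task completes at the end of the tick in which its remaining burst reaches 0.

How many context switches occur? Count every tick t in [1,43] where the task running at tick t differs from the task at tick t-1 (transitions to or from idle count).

t=0: L0/L1/L2 = AF/-/- → run A
t=1: L0/L1/L2 = AF/-/- → run A
t=2: L0/L1/L2 = AFC/-/- → run A
t=3: L0/L1/L2 = FCB/A/- → run F
t=4: L0/L1/L2 = FCB/A/- → run F
t=5: L0/L1/L2 = FCBDH/A/- → run F
t=6: L0/L1/L2 = CBDH/AF/- → run C
t=7: L0/L1/L2 = CBDHEG/AF/- → run C
t=8: L0/L1/L2 = CBDHEG/AF/- → run C
t=9: L0/L1/L2 = BDHEG/AFC/- → run B
t=10: L0/L1/L2 = BDHEG/AFC/- → run B
t=11: L0/L1/L2 = BDHEG/AFC/- → run B
t=12: L0/L1/L2 = DHEG/AFCB/- → run D
t=13: L0/L1/L2 = DHEG/AFCB/- → run D
t=14: L0/L1/L2 = HEG/AFCB/- → run H
t=15: L0/L1/L2 = HEG/AFCB/- → run H
t=16: L0/L1/L2 = HEG/AFCB/- → run H
t=17: L0/L1/L2 = EG/AFCBH/- → run E
t=18: L0/L1/L2 = EG/AFCBH/- → run E
t=19: L0/L1/L2 = EG/AFCBH/- → run E
t=20: L0/L1/L2 = G/AFCBHE/- → run G
t=21: L0/L1/L2 = G/AFCBHE/- → run G
t=22: L0/L1/L2 = -/AFCBHE/- → run A
t=23: L0/L1/L2 = -/AFCBHE/- → run A
t=24: L0/L1/L2 = -/AFCBHE/- → run A
t=25: L0/L1/L2 = -/AFCBHE/- → run A
t=26: L0/L1/L2 = -/FCBHE/- → run F
t=27: L0/L1/L2 = -/FCBHE/- → run F
t=28: L0/L1/L2 = -/FCBHE/- → run F
t=29: L0/L1/L2 = -/CBHE/- → run C
t=30: L0/L1/L2 = -/BHE/- → run B
t=31: L0/L1/L2 = -/HE/- → run H
t=32: L0/L1/L2 = -/HE/- → run H
t=33: L0/L1/L2 = -/E/- → run E
t=34: L0/L1/L2 = -/E/- → run E
t=35: L0/L1/L2 = -/E/- → run E
t=36: L0/L1/L2 = -/E/- → run E
t=37: (idle)
t=38: (idle)
t=39: (idle)
t=40: (idle)
t=41: (idle)
t=42: (idle)
t=43: (idle)

context switches = 14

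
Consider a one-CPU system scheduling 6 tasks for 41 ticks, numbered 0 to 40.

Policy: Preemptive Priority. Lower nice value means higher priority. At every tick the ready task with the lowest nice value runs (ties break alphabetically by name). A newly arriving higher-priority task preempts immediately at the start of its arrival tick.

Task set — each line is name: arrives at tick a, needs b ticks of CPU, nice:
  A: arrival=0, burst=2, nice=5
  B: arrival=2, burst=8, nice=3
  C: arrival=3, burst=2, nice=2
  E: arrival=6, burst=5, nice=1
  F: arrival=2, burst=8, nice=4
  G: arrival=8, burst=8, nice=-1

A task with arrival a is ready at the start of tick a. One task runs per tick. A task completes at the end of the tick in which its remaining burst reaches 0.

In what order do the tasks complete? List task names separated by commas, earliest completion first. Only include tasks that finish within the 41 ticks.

completion order = A, C, G, E, B, F

t=0: ready={A} → run A
t=1: ready={A} → run A
t=2: ready={B,F} → run B
t=3: ready={B,C,F} → run C
t=4: ready={B,C,F} → run C
t=5: ready={B,F} → run B
t=6: ready={B,E,F} → run E
t=7: ready={B,E,F} → run E
t=8: ready={B,E,F,G} → run G
t=9: ready={B,E,F,G} → run G
t=10: ready={B,E,F,G} → run G
t=11: ready={B,E,F,G} → run G
t=12: ready={B,E,F,G} → run G
t=13: ready={B,E,F,G} → run G
t=14: ready={B,E,F,G} → run G
t=15: ready={B,E,F,G} → run G
t=16: ready={B,E,F} → run E
t=17: ready={B,E,F} → run E
t=18: ready={B,E,F} → run E
t=19: ready={B,F} → run B
t=20: ready={B,F} → run B
t=21: ready={B,F} → run B
t=22: ready={B,F} → run B
t=23: ready={B,F} → run B
t=24: ready={B,F} → run B
t=25: ready={F} → run F
t=26: ready={F} → run F
t=27: ready={F} → run F
t=28: ready={F} → run F
t=29: ready={F} → run F
t=30: ready={F} → run F
t=31: ready={F} → run F
t=32: ready={F} → run F
t=33: (idle)
t=34: (idle)
t=35: (idle)
t=36: (idle)
t=37: (idle)
t=38: (idle)
t=39: (idle)
t=40: (idle)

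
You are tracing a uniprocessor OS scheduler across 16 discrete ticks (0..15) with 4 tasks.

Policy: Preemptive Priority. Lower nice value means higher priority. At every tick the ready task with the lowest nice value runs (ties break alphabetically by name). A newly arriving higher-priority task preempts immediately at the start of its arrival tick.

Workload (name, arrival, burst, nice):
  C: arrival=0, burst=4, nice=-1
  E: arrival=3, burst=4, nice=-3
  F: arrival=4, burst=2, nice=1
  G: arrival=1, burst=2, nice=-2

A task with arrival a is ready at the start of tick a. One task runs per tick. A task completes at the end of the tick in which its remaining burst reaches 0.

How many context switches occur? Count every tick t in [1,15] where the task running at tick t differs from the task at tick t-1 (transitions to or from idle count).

t=0: ready={C} → run C
t=1: ready={C,G} → run G
t=2: ready={C,G} → run G
t=3: ready={C,E} → run E
t=4: ready={C,E,F} → run E
t=5: ready={C,E,F} → run E
t=6: ready={C,E,F} → run E
t=7: ready={C,F} → run C
t=8: ready={C,F} → run C
t=9: ready={C,F} → run C
t=10: ready={F} → run F
t=11: ready={F} → run F
t=12: (idle)
t=13: (idle)
t=14: (idle)
t=15: (idle)

context switches = 5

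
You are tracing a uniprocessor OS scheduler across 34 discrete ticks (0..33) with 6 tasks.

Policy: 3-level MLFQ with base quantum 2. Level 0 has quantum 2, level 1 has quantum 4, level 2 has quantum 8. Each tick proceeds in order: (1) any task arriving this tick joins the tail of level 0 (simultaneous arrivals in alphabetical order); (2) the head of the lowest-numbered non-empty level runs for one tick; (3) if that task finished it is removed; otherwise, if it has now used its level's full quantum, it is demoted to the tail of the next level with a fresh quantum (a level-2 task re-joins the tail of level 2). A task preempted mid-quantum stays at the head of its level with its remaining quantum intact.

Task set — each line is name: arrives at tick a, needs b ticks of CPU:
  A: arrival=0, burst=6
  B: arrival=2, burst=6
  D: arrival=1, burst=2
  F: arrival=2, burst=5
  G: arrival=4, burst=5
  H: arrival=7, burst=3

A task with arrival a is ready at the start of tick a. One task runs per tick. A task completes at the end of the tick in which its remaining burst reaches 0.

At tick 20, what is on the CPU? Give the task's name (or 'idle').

t=0: L0/L1/L2 = A/-/- → run A
t=1: L0/L1/L2 = AD/-/- → run A
t=2: L0/L1/L2 = DBF/A/- → run D
t=3: L0/L1/L2 = DBF/A/- → run D
t=4: L0/L1/L2 = BFG/A/- → run B
t=5: L0/L1/L2 = BFG/A/- → run B
t=6: L0/L1/L2 = FG/AB/- → run F
t=7: L0/L1/L2 = FGH/AB/- → run F
t=8: L0/L1/L2 = GH/ABF/- → run G
t=9: L0/L1/L2 = GH/ABF/- → run G
t=10: L0/L1/L2 = H/ABFG/- → run H
t=11: L0/L1/L2 = H/ABFG/- → run H
t=12: L0/L1/L2 = -/ABFGH/- → run A
t=13: L0/L1/L2 = -/ABFGH/- → run A
t=14: L0/L1/L2 = -/ABFGH/- → run A
t=15: L0/L1/L2 = -/ABFGH/- → run A
t=16: L0/L1/L2 = -/BFGH/- → run B
t=17: L0/L1/L2 = -/BFGH/- → run B
t=18: L0/L1/L2 = -/BFGH/- → run B
t=19: L0/L1/L2 = -/BFGH/- → run B
t=20: L0/L1/L2 = -/FGH/- → run F
t=21: L0/L1/L2 = -/FGH/- → run F
t=22: L0/L1/L2 = -/FGH/- → run F
t=23: L0/L1/L2 = -/GH/- → run G
t=24: L0/L1/L2 = -/GH/- → run G
t=25: L0/L1/L2 = -/GH/- → run G
t=26: L0/L1/L2 = -/H/- → run H
t=27: (idle)
t=28: (idle)
t=29: (idle)
t=30: (idle)
t=31: (idle)
t=32: (idle)
t=33: (idle)

running at tick 20 = F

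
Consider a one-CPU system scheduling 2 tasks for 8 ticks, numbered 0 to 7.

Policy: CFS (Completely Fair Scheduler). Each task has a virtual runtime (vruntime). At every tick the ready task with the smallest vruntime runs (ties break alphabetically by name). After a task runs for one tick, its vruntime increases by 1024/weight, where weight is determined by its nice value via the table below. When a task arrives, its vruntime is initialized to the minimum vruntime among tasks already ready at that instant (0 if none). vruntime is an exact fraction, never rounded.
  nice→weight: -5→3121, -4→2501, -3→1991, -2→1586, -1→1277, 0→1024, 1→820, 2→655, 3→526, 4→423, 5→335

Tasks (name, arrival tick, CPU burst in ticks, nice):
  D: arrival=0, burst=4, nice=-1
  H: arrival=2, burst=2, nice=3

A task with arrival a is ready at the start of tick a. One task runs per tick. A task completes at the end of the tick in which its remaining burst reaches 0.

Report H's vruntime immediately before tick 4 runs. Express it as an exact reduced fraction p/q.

t=0: vr[D=0] → run D
t=1: vr[D=1024/1277] → run D
t=2: vr[D=2048/1277 H=2048/1277] → run D
t=3: vr[D=3072/1277 H=2048/1277] → run H
t=4: vr[D=3072/1277 H=1192448/335851] → run D
t=5: vr[H=1192448/335851] → run H
t=6: (idle)
t=7: (idle)

vruntime(H, start of tick 4) = 1192448/335851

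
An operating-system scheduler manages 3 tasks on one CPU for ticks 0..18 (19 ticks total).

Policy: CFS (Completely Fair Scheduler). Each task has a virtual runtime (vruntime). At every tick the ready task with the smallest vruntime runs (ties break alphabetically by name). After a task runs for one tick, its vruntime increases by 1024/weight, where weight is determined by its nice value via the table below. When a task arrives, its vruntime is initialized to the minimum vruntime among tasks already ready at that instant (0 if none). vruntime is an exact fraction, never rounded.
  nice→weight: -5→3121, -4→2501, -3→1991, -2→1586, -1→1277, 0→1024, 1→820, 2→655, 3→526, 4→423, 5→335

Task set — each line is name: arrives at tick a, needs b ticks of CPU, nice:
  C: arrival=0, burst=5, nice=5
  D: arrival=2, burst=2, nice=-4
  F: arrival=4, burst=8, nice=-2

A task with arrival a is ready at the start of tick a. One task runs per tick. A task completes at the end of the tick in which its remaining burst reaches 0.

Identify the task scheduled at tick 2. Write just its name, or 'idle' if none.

t=0: vr[C=0] → run C
t=1: vr[C=1024/335] → run C
t=2: vr[C=2048/335 D=2048/335] → run C
t=3: vr[C=3072/335 D=2048/335] → run D
t=4: vr[C=3072/335 D=5465088/837835 F=5465088/837835] → run D
t=5: vr[C=3072/335 F=5465088/837835] → run F
t=6: vr[C=3072/335 F=78078464/10891855] → run F
t=7: vr[C=3072/335 F=85110784/10891855] → run F
t=8: vr[C=3072/335 F=92143104/10891855] → run F
t=9: vr[C=3072/335 F=99175424/10891855] → run F
t=10: vr[C=3072/335 F=106207744/10891855] → run C
t=11: vr[C=4096/335 F=106207744/10891855] → run F
t=12: vr[C=4096/335 F=113240064/10891855] → run F
t=13: vr[C=4096/335 F=120272384/10891855] → run F
t=14: vr[C=4096/335] → run C
t=15: (idle)
t=16: (idle)
t=17: (idle)
t=18: (idle)

running at tick 2 = C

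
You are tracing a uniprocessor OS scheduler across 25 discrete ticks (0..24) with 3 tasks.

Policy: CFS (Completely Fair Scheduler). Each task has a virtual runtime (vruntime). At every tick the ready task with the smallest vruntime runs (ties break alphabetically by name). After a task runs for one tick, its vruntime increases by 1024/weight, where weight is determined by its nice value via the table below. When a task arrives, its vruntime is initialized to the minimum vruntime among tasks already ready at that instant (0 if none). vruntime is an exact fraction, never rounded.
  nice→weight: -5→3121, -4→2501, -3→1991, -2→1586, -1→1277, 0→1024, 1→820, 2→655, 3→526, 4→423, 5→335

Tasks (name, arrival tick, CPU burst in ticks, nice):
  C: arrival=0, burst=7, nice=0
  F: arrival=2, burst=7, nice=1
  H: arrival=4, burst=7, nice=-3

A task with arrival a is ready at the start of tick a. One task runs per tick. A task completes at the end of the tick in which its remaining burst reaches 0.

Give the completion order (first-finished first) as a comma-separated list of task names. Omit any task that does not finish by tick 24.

t=0: vr[C=0] → run C
t=1: vr[C=1] → run C
t=2: vr[C=2 F=2] → run C
t=3: vr[C=3 F=2] → run F
t=4: vr[C=3 F=666/205 H=3] → run C
t=5: vr[C=4 F=666/205 H=3] → run H
t=6: vr[C=4 F=666/205 H=6997/1991] → run F
t=7: vr[C=4 F=922/205 H=6997/1991] → run H
t=8: vr[C=4 F=922/205 H=8021/1991] → run C
t=9: vr[C=5 F=922/205 H=8021/1991] → run H
t=10: vr[C=5 F=922/205 H=9045/1991] → run F
t=11: vr[C=5 F=1178/205 H=9045/1991] → run H
t=12: vr[C=5 F=1178/205 H=10069/1991] → run C
t=13: vr[C=6 F=1178/205 H=10069/1991] → run H
t=14: vr[C=6 F=1178/205 H=11093/1991] → run H
t=15: vr[C=6 F=1178/205 H=12117/1991] → run F
t=16: vr[C=6 F=1434/205 H=12117/1991] → run C
t=17: vr[F=1434/205 H=12117/1991] → run H
t=18: vr[F=1434/205] → run F
t=19: vr[F=338/41] → run F
t=20: vr[F=1946/205] → run F
t=21: (idle)
t=22: (idle)
t=23: (idle)
t=24: (idle)

completion order = C, H, F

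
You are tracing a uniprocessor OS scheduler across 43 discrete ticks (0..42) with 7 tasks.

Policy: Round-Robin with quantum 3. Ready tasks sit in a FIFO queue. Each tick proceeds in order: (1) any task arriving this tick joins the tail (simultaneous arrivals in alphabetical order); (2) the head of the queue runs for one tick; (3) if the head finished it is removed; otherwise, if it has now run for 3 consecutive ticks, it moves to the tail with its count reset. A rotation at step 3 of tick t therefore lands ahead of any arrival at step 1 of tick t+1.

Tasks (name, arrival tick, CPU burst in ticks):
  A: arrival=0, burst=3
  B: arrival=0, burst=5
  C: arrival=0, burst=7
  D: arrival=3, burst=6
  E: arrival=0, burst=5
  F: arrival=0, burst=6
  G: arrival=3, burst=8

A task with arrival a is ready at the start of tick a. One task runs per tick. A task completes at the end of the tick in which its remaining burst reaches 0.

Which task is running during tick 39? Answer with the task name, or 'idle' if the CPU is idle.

t=0: queue=[A,B,C,E,F] q_used=0 → run A
t=1: queue=[A,B,C,E,F] q_used=1 → run A
t=2: queue=[A,B,C,E,F] q_used=2 → run A
t=3: queue=[B,C,E,F,D,G] q_used=0 → run B
t=4: queue=[B,C,E,F,D,G] q_used=1 → run B
t=5: queue=[B,C,E,F,D,G] q_used=2 → run B
t=6: queue=[C,E,F,D,G,B] q_used=0 → run C
t=7: queue=[C,E,F,D,G,B] q_used=1 → run C
t=8: queue=[C,E,F,D,G,B] q_used=2 → run C
t=9: queue=[E,F,D,G,B,C] q_used=0 → run E
t=10: queue=[E,F,D,G,B,C] q_used=1 → run E
t=11: queue=[E,F,D,G,B,C] q_used=2 → run E
t=12: queue=[F,D,G,B,C,E] q_used=0 → run F
t=13: queue=[F,D,G,B,C,E] q_used=1 → run F
t=14: queue=[F,D,G,B,C,E] q_used=2 → run F
t=15: queue=[D,G,B,C,E,F] q_used=0 → run D
t=16: queue=[D,G,B,C,E,F] q_used=1 → run D
t=17: queue=[D,G,B,C,E,F] q_used=2 → run D
t=18: queue=[G,B,C,E,F,D] q_used=0 → run G
t=19: queue=[G,B,C,E,F,D] q_used=1 → run G
t=20: queue=[G,B,C,E,F,D] q_used=2 → run G
t=21: queue=[B,C,E,F,D,G] q_used=0 → run B
t=22: queue=[B,C,E,F,D,G] q_used=1 → run B
t=23: queue=[C,E,F,D,G] q_used=0 → run C
t=24: queue=[C,E,F,D,G] q_used=1 → run C
t=25: queue=[C,E,F,D,G] q_used=2 → run C
t=26: queue=[E,F,D,G,C] q_used=0 → run E
t=27: queue=[E,F,D,G,C] q_used=1 → run E
t=28: queue=[F,D,G,C] q_used=0 → run F
t=29: queue=[F,D,G,C] q_used=1 → run F
t=30: queue=[F,D,G,C] q_used=2 → run F
t=31: queue=[D,G,C] q_used=0 → run D
t=32: queue=[D,G,C] q_used=1 → run D
t=33: queue=[D,G,C] q_used=2 → run D
t=34: queue=[G,C] q_used=0 → run G
t=35: queue=[G,C] q_used=1 → run G
t=36: queue=[G,C] q_used=2 → run G
t=37: queue=[C,G] q_used=0 → run C
t=38: queue=[G] q_used=0 → run G
t=39: queue=[G] q_used=1 → run G
t=40: (idle)
t=41: (idle)
t=42: (idle)

running at tick 39 = G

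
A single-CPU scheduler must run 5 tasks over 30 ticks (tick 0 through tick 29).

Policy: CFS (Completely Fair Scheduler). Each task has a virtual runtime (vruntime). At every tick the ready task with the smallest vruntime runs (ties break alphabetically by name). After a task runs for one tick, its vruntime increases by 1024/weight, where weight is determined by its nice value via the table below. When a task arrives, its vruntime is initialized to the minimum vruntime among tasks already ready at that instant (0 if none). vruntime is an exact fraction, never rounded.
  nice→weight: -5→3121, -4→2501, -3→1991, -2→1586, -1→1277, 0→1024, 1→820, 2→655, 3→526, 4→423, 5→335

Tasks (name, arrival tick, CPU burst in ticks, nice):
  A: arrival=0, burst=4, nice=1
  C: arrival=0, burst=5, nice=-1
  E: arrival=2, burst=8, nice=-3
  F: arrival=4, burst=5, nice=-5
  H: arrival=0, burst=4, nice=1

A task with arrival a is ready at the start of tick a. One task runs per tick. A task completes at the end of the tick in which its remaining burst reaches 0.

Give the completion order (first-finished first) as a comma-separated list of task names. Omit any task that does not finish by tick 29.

t=0: vr[A=0 C=0 H=0] → run A
t=1: vr[A=256/205 C=0 H=0] → run C
t=2: vr[A=256/205 C=1024/1277 E=0 H=0] → run E
t=3: vr[A=256/205 C=1024/1277 E=1024/1991 H=0] → run H
t=4: vr[A=256/205 C=1024/1277 E=1024/1991 F=1024/1991 H=256/205] → run E
t=5: vr[A=256/205 C=1024/1277 E=2048/1991 F=1024/1991 H=256/205] → run F
t=6: vr[A=256/205 C=1024/1277 E=2048/1991 F=5234688/6213911 H=256/205] → run C
t=7: vr[A=256/205 C=2048/1277 E=2048/1991 F=5234688/6213911 H=256/205] → run F
t=8: vr[A=256/205 C=2048/1277 E=2048/1991 F=7273472/6213911 H=256/205] → run E
t=9: vr[A=256/205 C=2048/1277 E=3072/1991 F=7273472/6213911 H=256/205] → run F
t=10: vr[A=256/205 C=2048/1277 E=3072/1991 F=9312256/6213911 H=256/205] → run A
t=11: vr[A=512/205 C=2048/1277 E=3072/1991 F=9312256/6213911 H=256/205] → run H
t=12: vr[A=512/205 C=2048/1277 E=3072/1991 F=9312256/6213911 H=512/205] → run F
t=13: vr[A=512/205 C=2048/1277 E=3072/1991 F=11351040/6213911 H=512/205] → run E
t=14: vr[A=512/205 C=2048/1277 E=4096/1991 F=11351040/6213911 H=512/205] → run C
t=15: vr[A=512/205 C=3072/1277 E=4096/1991 F=11351040/6213911 H=512/205] → run F
t=16: vr[A=512/205 C=3072/1277 E=4096/1991 H=512/205] → run E
t=17: vr[A=512/205 C=3072/1277 E=5120/1991 H=512/205] → run C
t=18: vr[A=512/205 C=4096/1277 E=5120/1991 H=512/205] → run A
t=19: vr[A=768/205 C=4096/1277 E=5120/1991 H=512/205] → run H
t=20: vr[A=768/205 C=4096/1277 E=5120/1991 H=768/205] → run E
t=21: vr[A=768/205 C=4096/1277 E=6144/1991 H=768/205] → run E
t=22: vr[A=768/205 C=4096/1277 E=7168/1991 H=768/205] → run C
t=23: vr[A=768/205 E=7168/1991 H=768/205] → run E
t=24: vr[A=768/205 H=768/205] → run A
t=25: vr[H=768/205] → run H
t=26: (idle)
t=27: (idle)
t=28: (idle)
t=29: (idle)

completion order = F, C, E, A, H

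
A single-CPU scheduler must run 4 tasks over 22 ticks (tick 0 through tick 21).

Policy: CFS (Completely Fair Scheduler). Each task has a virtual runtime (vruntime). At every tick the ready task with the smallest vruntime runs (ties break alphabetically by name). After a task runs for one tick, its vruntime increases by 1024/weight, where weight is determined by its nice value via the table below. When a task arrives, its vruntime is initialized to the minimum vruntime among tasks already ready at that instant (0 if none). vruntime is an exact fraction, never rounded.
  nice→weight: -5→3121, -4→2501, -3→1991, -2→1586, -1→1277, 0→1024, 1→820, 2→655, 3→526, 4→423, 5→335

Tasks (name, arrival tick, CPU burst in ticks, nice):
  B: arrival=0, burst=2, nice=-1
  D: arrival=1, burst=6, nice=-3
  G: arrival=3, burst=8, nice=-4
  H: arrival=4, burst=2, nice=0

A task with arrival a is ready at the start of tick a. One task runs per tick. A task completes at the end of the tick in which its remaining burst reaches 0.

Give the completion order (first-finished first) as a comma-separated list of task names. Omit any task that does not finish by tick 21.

t=0: vr[B=0] → run B
t=1: vr[B=1024/1277 D=1024/1277] → run B
t=2: vr[D=1024/1277] → run D
t=3: vr[D=3346432/2542507 G=3346432/2542507] → run D
t=4: vr[D=4654080/2542507 G=3346432/2542507 H=3346432/2542507] → run G
t=5: vr[D=4654080/2542507 G=10972953600/6358810007 H=3346432/2542507] → run H
t=6: vr[D=4654080/2542507 G=10972953600/6358810007 H=5888939/2542507] → run G
t=7: vr[D=4654080/2542507 G=13576480768/6358810007 H=5888939/2542507] → run D
t=8: vr[D=5961728/2542507 G=13576480768/6358810007 H=5888939/2542507] → run G
t=9: vr[D=5961728/2542507 G=16180007936/6358810007 H=5888939/2542507] → run H
t=10: vr[D=5961728/2542507 G=16180007936/6358810007] → run D
t=11: vr[D=7269376/2542507 G=16180007936/6358810007] → run G
t=12: vr[D=7269376/2542507 G=18783535104/6358810007] → run D
t=13: vr[D=8577024/2542507 G=18783535104/6358810007] → run G
t=14: vr[D=8577024/2542507 G=21387062272/6358810007] → run G
t=15: vr[D=8577024/2542507 G=23990589440/6358810007] → run D
t=16: vr[G=23990589440/6358810007] → run G
t=17: vr[G=26594116608/6358810007] → run G
t=18: (idle)
t=19: (idle)
t=20: (idle)
t=21: (idle)

completion order = B, H, D, G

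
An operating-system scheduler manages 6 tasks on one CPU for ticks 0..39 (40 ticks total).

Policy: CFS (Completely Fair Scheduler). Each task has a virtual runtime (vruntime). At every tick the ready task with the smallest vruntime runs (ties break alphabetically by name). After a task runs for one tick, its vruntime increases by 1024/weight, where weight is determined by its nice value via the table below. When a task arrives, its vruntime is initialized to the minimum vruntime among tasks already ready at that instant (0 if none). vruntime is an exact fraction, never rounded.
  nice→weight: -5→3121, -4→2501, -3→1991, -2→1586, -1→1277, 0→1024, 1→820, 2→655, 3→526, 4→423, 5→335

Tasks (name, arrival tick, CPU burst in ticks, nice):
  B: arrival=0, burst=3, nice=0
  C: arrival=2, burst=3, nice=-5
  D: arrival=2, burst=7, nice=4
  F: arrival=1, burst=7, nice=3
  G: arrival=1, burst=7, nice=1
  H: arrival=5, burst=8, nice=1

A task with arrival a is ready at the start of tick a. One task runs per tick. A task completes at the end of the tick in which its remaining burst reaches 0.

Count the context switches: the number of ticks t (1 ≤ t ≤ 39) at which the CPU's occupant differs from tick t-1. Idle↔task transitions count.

context switches = 31

t=0: vr[B=0] → run B
t=1: vr[B=1 F=1 G=1] → run B
t=2: vr[B=2 C=1 D=1 F=1 G=1] → run C
t=3: vr[B=2 C=4145/3121 D=1 F=1 G=1] → run D
t=4: vr[B=2 C=4145/3121 D=1447/423 F=1 G=1] → run F
t=5: vr[B=2 C=4145/3121 D=1447/423 F=775/263 G=1 H=1] → run G
t=6: vr[B=2 C=4145/3121 D=1447/423 F=775/263 G=461/205 H=1] → run H
t=7: vr[B=2 C=4145/3121 D=1447/423 F=775/263 G=461/205 H=461/205] → run C
t=8: vr[B=2 C=5169/3121 D=1447/423 F=775/263 G=461/205 H=461/205] → run C
t=9: vr[B=2 D=1447/423 F=775/263 G=461/205 H=461/205] → run B
t=10: vr[D=1447/423 F=775/263 G=461/205 H=461/205] → run G
t=11: vr[D=1447/423 F=775/263 G=717/205 H=461/205] → run H
t=12: vr[D=1447/423 F=775/263 G=717/205 H=717/205] → run F
t=13: vr[D=1447/423 F=1287/263 G=717/205 H=717/205] → run D
t=14: vr[D=2471/423 F=1287/263 G=717/205 H=717/205] → run G
t=15: vr[D=2471/423 F=1287/263 G=973/205 H=717/205] → run H
t=16: vr[D=2471/423 F=1287/263 G=973/205 H=973/205] → run G
t=17: vr[D=2471/423 F=1287/263 G=1229/205 H=973/205] → run H
t=18: vr[D=2471/423 F=1287/263 G=1229/205 H=1229/205] → run F
t=19: vr[D=2471/423 F=1799/263 G=1229/205 H=1229/205] → run D
t=20: vr[D=1165/141 F=1799/263 G=1229/205 H=1229/205] → run G
t=21: vr[D=1165/141 F=1799/263 G=297/41 H=1229/205] → run H
t=22: vr[D=1165/141 F=1799/263 G=297/41 H=297/41] → run F
t=23: vr[D=1165/141 F=2311/263 G=297/41 H=297/41] → run G
t=24: vr[D=1165/141 F=2311/263 G=1741/205 H=297/41] → run H
t=25: vr[D=1165/141 F=2311/263 G=1741/205 H=1741/205] → run D
t=26: vr[D=4519/423 F=2311/263 G=1741/205 H=1741/205] → run G
t=27: vr[D=4519/423 F=2311/263 H=1741/205] → run H
t=28: vr[D=4519/423 F=2311/263 H=1997/205] → run F
t=29: vr[D=4519/423 F=2823/263 H=1997/205] → run H
t=30: vr[D=4519/423 F=2823/263] → run D
t=31: vr[D=5543/423 F=2823/263] → run F
t=32: vr[D=5543/423 F=3335/263] → run F
t=33: vr[D=5543/423] → run D
t=34: vr[D=2189/141] → run D
t=35: (idle)
t=36: (idle)
t=37: (idle)
t=38: (idle)
t=39: (idle)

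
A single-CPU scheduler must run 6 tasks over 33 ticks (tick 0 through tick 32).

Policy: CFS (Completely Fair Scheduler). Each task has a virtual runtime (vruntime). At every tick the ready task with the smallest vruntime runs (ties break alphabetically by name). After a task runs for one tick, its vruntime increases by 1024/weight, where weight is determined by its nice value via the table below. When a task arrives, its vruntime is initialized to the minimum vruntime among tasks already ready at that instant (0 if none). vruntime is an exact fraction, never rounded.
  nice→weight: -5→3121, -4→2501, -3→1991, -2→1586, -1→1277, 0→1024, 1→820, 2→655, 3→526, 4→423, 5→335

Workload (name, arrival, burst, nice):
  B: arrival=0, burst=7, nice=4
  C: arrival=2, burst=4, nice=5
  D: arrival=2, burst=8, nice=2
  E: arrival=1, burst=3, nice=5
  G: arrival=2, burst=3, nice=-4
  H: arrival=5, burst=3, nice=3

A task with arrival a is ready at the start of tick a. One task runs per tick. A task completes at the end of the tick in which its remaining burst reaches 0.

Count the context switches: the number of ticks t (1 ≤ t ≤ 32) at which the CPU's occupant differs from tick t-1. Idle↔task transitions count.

context switches = 26

t=0: vr[B=0] → run B
t=1: vr[B=1024/423 E=1024/423] → run B
t=2: vr[B=2048/423 C=1024/423 D=1024/423 E=1024/423 G=1024/423] → run C
t=3: vr[B=2048/423 C=776192/141705 D=1024/423 E=1024/423 G=1024/423] → run D
t=4: vr[B=2048/423 C=776192/141705 D=1103872/277065 E=1024/423 G=1024/423] → run E
t=5: vr[B=2048/423 C=776192/141705 D=1103872/277065 E=776192/141705 G=1024/423 H=1024/423] → run G
t=6: vr[B=2048/423 C=776192/141705 D=1103872/277065 E=776192/141705 G=2994176/1057923 H=1024/423] → run H
t=7: vr[B=2048/423 C=776192/141705 D=1103872/277065 E=776192/141705 G=2994176/1057923 H=485888/111249] → run G
t=8: vr[B=2048/423 C=776192/141705 D=1103872/277065 E=776192/141705 G=3427328/1057923 H=485888/111249] → run G
t=9: vr[B=2048/423 C=776192/141705 D=1103872/277065 E=776192/141705 H=485888/111249] → run D
t=10: vr[B=2048/423 C=776192/141705 D=1537024/277065 E=776192/141705 H=485888/111249] → run H
t=11: vr[B=2048/423 C=776192/141705 D=1537024/277065 E=776192/141705 H=702464/111249] → run B
t=12: vr[B=1024/141 C=776192/141705 D=1537024/277065 E=776192/141705 H=702464/111249] → run C
t=13: vr[B=1024/141 C=1209344/141705 D=1537024/277065 E=776192/141705 H=702464/111249] → run E
t=14: vr[B=1024/141 C=1209344/141705 D=1537024/277065 E=1209344/141705 H=702464/111249] → run D
t=15: vr[B=1024/141 C=1209344/141705 D=1970176/277065 E=1209344/141705 H=702464/111249] → run H
t=16: vr[B=1024/141 C=1209344/141705 D=1970176/277065 E=1209344/141705] → run D
t=17: vr[B=1024/141 C=1209344/141705 D=2403328/277065 E=1209344/141705] → run B
t=18: vr[B=4096/423 C=1209344/141705 D=2403328/277065 E=1209344/141705] → run C
t=19: vr[B=4096/423 C=1642496/141705 D=2403328/277065 E=1209344/141705] → run E
t=20: vr[B=4096/423 C=1642496/141705 D=2403328/277065] → run D
t=21: vr[B=4096/423 C=1642496/141705 D=567296/55413] → run B
t=22: vr[B=5120/423 C=1642496/141705 D=567296/55413] → run D
t=23: vr[B=5120/423 C=1642496/141705 D=3269632/277065] → run C
t=24: vr[B=5120/423 D=3269632/277065] → run D
t=25: vr[B=5120/423 D=3702784/277065] → run B
t=26: vr[B=2048/141 D=3702784/277065] → run D
t=27: vr[B=2048/141] → run B
t=28: (idle)
t=29: (idle)
t=30: (idle)
t=31: (idle)
t=32: (idle)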